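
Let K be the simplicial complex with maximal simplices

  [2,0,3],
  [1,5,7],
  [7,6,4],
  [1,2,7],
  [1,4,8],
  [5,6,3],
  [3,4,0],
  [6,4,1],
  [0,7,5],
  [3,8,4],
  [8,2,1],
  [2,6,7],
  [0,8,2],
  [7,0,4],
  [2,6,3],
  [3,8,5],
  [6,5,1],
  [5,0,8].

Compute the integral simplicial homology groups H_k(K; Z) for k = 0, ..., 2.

K has 9 vertices, 27 edges, 18 triangles.
rank ∂_0 = 0, rank ∂_1 = 8 ⇒ b_0 = 9 − 0 − 8 = 1; all invariant factors of ∂_1 are 1 so no torsion. So H_0 ≅ Z.
rank ∂_1 = 8, rank ∂_2 = 18 ⇒ b_1 = 27 − 8 − 18 = 1; ∂_2 has invariant factor(s) [2] giving torsion. So H_1 ≅ Z ⊕ Z_2.
rank ∂_2 = 18, rank ∂_3 = 0 ⇒ b_2 = 18 − 18 − 0 = 0. So H_2 ≅ 0.

H_0 = Z,  H_1 = Z ⊕ Z_2,  H_2 = 0.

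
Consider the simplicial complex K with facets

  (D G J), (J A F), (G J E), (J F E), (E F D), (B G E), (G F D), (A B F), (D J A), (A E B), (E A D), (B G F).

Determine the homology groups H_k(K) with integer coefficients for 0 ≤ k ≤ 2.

H_0 = Z,  H_1 = Z/2,  H_2 = 0.

We work with the vertex ordering A < B < D < E < F < G < J. The simplices of K, each written with vertices in increasing order, are:

  0-simplices (7): A, B, D, E, F, G, J
  1-simplices (18): AB, AD, AE, AF, AJ, BE, BF, BG, DE, DF, DG, DJ, EF, EG, EJ, FG, FJ, GJ
  2-simplices (12): ABE, ABF, ADE, ADJ, AFJ, BEG, BFG, DEF, DFG, DGJ, EFJ, EGJ

Hence C_0 ≅ Z^7, C_1 ≅ Z^18, C_2 ≅ Z^12.

The boundary map ∂_1: C_1 → C_0 maps an edge to its endpoints' difference, ∂[p,q] = q − p. For instance
  ∂EG = G − E.
This gives a 7×18 integer matrix of rank 6; reducing to Smith normal form yields diagonal entries (1,1,1,1,1,1).

∂_2: C_2 → C_1 maps a triangle to the signed sum of its edges. For instance
  ∂DEF = EF − DF + DE,
  ∂DFG = FG − DG + DF.
This gives a 18×12 integer matrix of rank 12; reducing to Smith normal form yields diagonal entries (1,1,1,1,1,1,1,1,1,1,1,2).

From H_k ≅ ker(∂_k) / im(∂_{k+1}) we obtain:

  H_0: rank C_0 − rank ∂_1 = 7 − 6 = 1, and the invariant factors of ∂_1 are all 1, so H_0 = Z.
  H_1: rank ker ∂_1 − rank ∂_2 = (18 − 6) − 12 = 0, and ∂_2 has invariant factor 2 > 1, so H_1 = Z/2.
  H_2: rank ker ∂_2 − rank ∂_3 = (12 − 12) − 0 = 0, and there is no ∂_3, so H_2 = 0.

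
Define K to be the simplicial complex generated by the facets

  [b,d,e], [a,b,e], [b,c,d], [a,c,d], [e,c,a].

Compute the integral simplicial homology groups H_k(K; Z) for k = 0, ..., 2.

H_0 = Z,  H_1 = Z,  H_2 = 0.

Order the vertices as a < b < c < d < e. Listing each simplex with vertices in this order, K has dimension 2 with simplices:

  0-simplices (5): a, b, c, d, e
  1-simplices (10): ab, ac, ad, ae, bc, bd, be, cd, ce, de
  2-simplices (5): abe, acd, ace, bcd, bde

Hence C_0 ≅ Z^5, C_1 ≅ Z^10, C_2 ≅ Z^5.

Boundary ∂_1: C_1 → C_0 maps an edge to its endpoints' difference, ∂[p,q] = q − p.
As a 5×10 matrix over Z this has rank 4, with invariant factors (1,1,1,1).

The boundary map ∂_2: C_2 → C_1 sends each 2-simplex [p,q,r] to [q,r] − [p,r] + [p,q]. For instance
  ∂bde = de − be + bd,
  ∂acd = cd − ad + ac.
This gives a 10×5 integer matrix of rank 5; reducing to Smith normal form yields diagonal entries (1,1,1,1,1).

Reading off H_k = ker ∂_k / im ∂_{k+1}:

  H_0: rank C_0 − rank ∂_1 = 5 − 4 = 1, and the invariant factors of ∂_1 are all 1, so H_0 = Z.
  H_1: rank ker ∂_1 − rank ∂_2 = (10 − 4) − 5 = 1, and the invariant factors of ∂_2 are all 1, so H_1 = Z.
  H_2: rank ker ∂_2 − rank ∂_3 = (5 − 5) − 0 = 0, and there is no ∂_3, so H_2 = 0.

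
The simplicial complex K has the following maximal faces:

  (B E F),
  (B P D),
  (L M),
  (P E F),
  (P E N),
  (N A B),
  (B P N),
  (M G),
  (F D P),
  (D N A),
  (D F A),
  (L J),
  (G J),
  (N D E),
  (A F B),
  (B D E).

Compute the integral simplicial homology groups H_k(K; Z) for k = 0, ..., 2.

Fix the vertex order A < B < D < E < F < G < J < L < M < N < P and write every simplex with vertices in increasing order. Then dim K = 2 and the simplices of K are:

  0-simplices (11): A, B, D, E, F, G, J, L, M, N, P
  1-simplices (22): AB, AD, AF, AN, BD, BE, BF, BN, BP, DE, DF, DN, DP, EF, EN, EP, FP, GJ, GM, JL, LM, NP
  2-simplices (12): ABF, ABN, ADF, ADN, BDE, BDP, BEF, BNP, DEN, DFP, EFP, ENP

Hence C_0 ≅ Z^11, C_1 ≅ Z^22, C_2 ≅ Z^12.

∂_1: C_1 → C_0 is given by ∂[p,q] = [q] − [p]. For instance
  ∂FP = P − F.
The 11×22 boundary matrix has rank 9 and Smith normal form diag(1,1,1,1,1,1,1,1,1).

The boundary map ∂_2: C_2 → C_1 acts by ∂[p,q,r] = [q,r] − [p,r] + [p,q]. For instance
  ∂BNP = NP − BP + BN,
  ∂ADF = DF − AF + AD.
This gives a 22×12 integer matrix of rank 12; reducing to Smith normal form yields diagonal entries (1,1,1,1,1,1,1,1,1,1,1,2).

Reading off H_k = ker ∂_k / im ∂_{k+1}:

  H_0: rank C_0 − rank ∂_1 = 11 − 9 = 2, and the invariant factors of ∂_1 are all 1, so H_0 = Z^2.
  H_1: rank ker ∂_1 − rank ∂_2 = (22 − 9) − 12 = 1, and ∂_2 has invariant factor 2 > 1, so H_1 = Z ⊕ Z/2.
  H_2: rank ker ∂_2 − rank ∂_3 = (12 − 12) − 0 = 0, and there is no ∂_3, so H_2 = 0.

As a check, the Euler characteristic is 11 − 22 + 12 = 1, which agrees with 2 − 1 + 0 = 1.

H_0 ≅ Z^2,  H_1 ≅ Z ⊕ Z/2,  H_2 = 0.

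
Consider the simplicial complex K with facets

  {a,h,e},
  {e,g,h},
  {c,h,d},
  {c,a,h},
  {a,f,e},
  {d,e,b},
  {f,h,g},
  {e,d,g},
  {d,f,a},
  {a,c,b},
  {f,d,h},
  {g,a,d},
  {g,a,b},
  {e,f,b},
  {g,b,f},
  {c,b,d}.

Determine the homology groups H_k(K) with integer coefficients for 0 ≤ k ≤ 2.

H_0 = Z,  H_1 = Z^2,  H_2 = Z.

Take the total order a < b < c < d < e < f < g < h on the vertex set. Then K (dimension 2) consists of the simplices:

  0-simplices (8): a, b, c, d, e, f, g, h
  1-simplices (24): ab, ac, ad, ae, af, ag, ah, bc, bd, be, bf, bg, cd, ch, de, df, dg, dh, ef, eg, eh, fg, fh, gh
  2-simplices (16): abc, abg, ach, adf, adg, aef, aeh, bcd, bde, bef, bfg, cdh, deg, dfh, egh, fgh

so the chain groups are C_0 ≅ Z^8, C_1 ≅ Z^24, C_2 ≅ Z^16.

The boundary map ∂_1: C_1 → C_0 is given by ∂[p,q] = [q] − [p].
The 8×24 boundary matrix has rank 7 and Smith normal form diag(1,1,1,1,1,1,1).

The boundary map ∂_2: C_2 → C_1 maps a triangle to the signed sum of its edges. For instance
  ∂aeh = eh − ah + ae,
  ∂bde = de − be + bd.
The resulting 24×16 matrix has rank 15, and its Smith normal form has invariant factors (1,1,1,1,1,1,1,1,1,1,1,1,1,1,1).

Computing H_k = (kernel of ∂_k) / (image of ∂_{k+1}):

  H_0: rank C_0 − rank ∂_1 = 8 − 7 = 1, and the invariant factors of ∂_1 are all 1, so H_0 = Z.
  H_1: rank ker ∂_1 − rank ∂_2 = (24 − 7) − 15 = 2, and the invariant factors of ∂_2 are all 1, so H_1 = Z^2.
  H_2: rank ker ∂_2 − rank ∂_3 = (16 − 15) − 0 = 1, and there is no ∂_3, so H_2 = Z.

(K is a triangulation of the torus T^2.)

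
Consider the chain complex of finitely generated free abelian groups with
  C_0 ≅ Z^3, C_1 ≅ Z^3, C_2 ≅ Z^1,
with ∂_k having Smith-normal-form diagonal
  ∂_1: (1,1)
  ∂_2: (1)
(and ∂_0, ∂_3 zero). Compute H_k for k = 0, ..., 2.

H_0 ≅ Z,  H_1 = 0,  H_2 = 0.

H_0: b_0 = 3 − 0 − 2 = 1; torsion from ∂_1 factors > 1: none. So H_0 ≅ Z.
H_1: b_1 = 3 − 2 − 1 = 0; torsion from ∂_2 factors > 1: none. So H_1 ≅ 0.
H_2: b_2 = 1 − 1 − 0 = 0; torsion from ∂_3 factors > 1: none. So H_2 ≅ 0.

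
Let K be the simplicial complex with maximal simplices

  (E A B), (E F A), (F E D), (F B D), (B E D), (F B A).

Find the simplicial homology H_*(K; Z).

We work with the vertex ordering A < B < D < E < F. The simplices of K, each written with vertices in increasing order, are:

  0-simplices (5): A, B, D, E, F
  1-simplices (9): AB, AE, AF, BD, BE, BF, DE, DF, EF
  2-simplices (6): ABE, ABF, AEF, BDE, BDF, DEF

giving chain groups C_0 ≅ Z^5, C_1 ≅ Z^9, C_2 ≅ Z^6.

The boundary map ∂_1: C_1 → C_0 maps an edge to its endpoints' difference, ∂[p,q] = q − p. For instance
  ∂BF = F − B.
As a 5×9 matrix over Z this has rank 4, with invariant factors (1,1,1,1).

The boundary map ∂_2: C_2 → C_1 acts by ∂[p,q,r] = [q,r] − [p,r] + [p,q]. For instance
  ∂BDE = DE − BE + BD,
  ∂ABF = BF − AF + AB.
The resulting 9×6 matrix has rank 5, and its Smith normal form has invariant factors (1,1,1,1,1).

Reading off H_k = ker ∂_k / im ∂_{k+1}:

  H_0: rank C_0 − rank ∂_1 = 5 − 4 = 1, and the invariant factors of ∂_1 are all 1, so H_0 = Z.
  H_1: rank ker ∂_1 − rank ∂_2 = (9 − 4) − 5 = 0, and the invariant factors of ∂_2 are all 1, so H_1 = 0.
  H_2: rank ker ∂_2 − rank ∂_3 = (6 − 5) − 0 = 1, and there is no ∂_3, so H_2 = Z.

H_0 = Z,  H_1 = 0,  H_2 = Z.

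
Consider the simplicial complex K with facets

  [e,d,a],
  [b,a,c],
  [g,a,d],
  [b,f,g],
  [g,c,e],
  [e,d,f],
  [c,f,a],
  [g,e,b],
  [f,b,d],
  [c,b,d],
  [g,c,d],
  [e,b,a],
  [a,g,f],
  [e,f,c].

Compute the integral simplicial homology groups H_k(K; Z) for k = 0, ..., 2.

K has 7 vertices, 21 edges, 14 triangles.
rank ∂_0 = 0, rank ∂_1 = 6 ⇒ b_0 = 7 − 0 − 6 = 1; all invariant factors of ∂_1 are 1 so no torsion. So H_0 = Z.
rank ∂_1 = 6, rank ∂_2 = 13 ⇒ b_1 = 21 − 6 − 13 = 2; all invariant factors of ∂_2 are 1 so no torsion. So H_1 = Z^2.
rank ∂_2 = 13, rank ∂_3 = 0 ⇒ b_2 = 14 − 13 − 0 = 1. So H_2 = Z.

H_0 ≅ Z,  H_1 ≅ Z^2,  H_2 ≅ Z.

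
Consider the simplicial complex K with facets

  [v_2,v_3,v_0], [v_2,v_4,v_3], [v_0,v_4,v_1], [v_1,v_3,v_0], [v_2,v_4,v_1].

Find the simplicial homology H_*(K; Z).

H_0 ≅ Z,  H_1 ≅ Z,  H_2 = 0.

Order the vertices as v_0 < v_1 < v_2 < v_3 < v_4. Listing each simplex with vertices in this order, K has dimension 2 with simplices:

  0-simplices (5): [v_0], [v_1], [v_2], [v_3], [v_4]
  1-simplices (10): [v_0,v_1], [v_0,v_2], [v_0,v_3], [v_0,v_4], [v_1,v_2], [v_1,v_3], [v_1,v_4], [v_2,v_3], [v_2,v_4], [v_3,v_4]
  2-simplices (5): [v_0,v_1,v_3], [v_0,v_1,v_4], [v_0,v_2,v_3], [v_1,v_2,v_4], [v_2,v_3,v_4]

giving chain groups C_0 ≅ Z^5, C_1 ≅ Z^10, C_2 ≅ Z^5.

Boundary ∂_1: C_1 → C_0 is given by ∂[p,q] = [q] − [p]. For instance
  ∂[v_0,v_2] = [v_2] − [v_0].
The 5×10 boundary matrix has rank 4 and Smith normal form diag(1,1,1,1).

∂_2: C_2 → C_1 maps a triangle to the signed sum of its edges. For instance
  ∂[v_1,v_2,v_4] = [v_2,v_4] − [v_1,v_4] + [v_1,v_2],
  ∂[v_2,v_3,v_4] = [v_3,v_4] − [v_2,v_4] + [v_2,v_3].
The 10×5 boundary matrix has rank 5 and Smith normal form diag(1,1,1,1,1).

Computing H_k = (kernel of ∂_k) / (image of ∂_{k+1}):

  H_0: rank C_0 − rank ∂_1 = 5 − 4 = 1, and the invariant factors of ∂_1 are all 1, so H_0 ≅ Z.
  H_1: rank ker ∂_1 − rank ∂_2 = (10 − 4) − 5 = 1, and the invariant factors of ∂_2 are all 1, so H_1 ≅ Z.
  H_2: rank ker ∂_2 − rank ∂_3 = (5 − 5) − 0 = 0, and there is no ∂_3, so H_2 ≅ 0.

As a check, the Euler characteristic is 5 − 10 + 5 = 0, which agrees with 1 − 1 + 0 = 0.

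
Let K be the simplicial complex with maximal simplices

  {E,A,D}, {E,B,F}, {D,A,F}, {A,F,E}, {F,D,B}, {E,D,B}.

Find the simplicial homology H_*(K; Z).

Fix the vertex order A < B < D < E < F and write every simplex with vertices in increasing order. Then dim K = 2 and the simplices of K are:

  0-simplices (5): A, B, D, E, F
  1-simplices (9): AD, AE, AF, BD, BE, BF, DE, DF, EF
  2-simplices (6): ADE, ADF, AEF, BDE, BDF, BEF

giving chain groups C_0 ≅ Z^5, C_1 ≅ Z^9, C_2 ≅ Z^6.

∂_1: C_1 → C_0 maps an edge to its endpoints' difference, ∂[p,q] = q − p. For instance
  ∂AE = E − A.
This gives a 5×9 integer matrix of rank 4; reducing to Smith normal form yields diagonal entries (1,1,1,1).

∂_2: C_2 → C_1 maps a triangle to the signed sum of its edges. For instance
  ∂ADF = DF − AF + AD,
  ∂ADE = DE − AE + AD.
The 9×6 boundary matrix has rank 5 and Smith normal form diag(1,1,1,1,1).

Computing H_k = (kernel of ∂_k) / (image of ∂_{k+1}):

  H_0: rank C_0 − rank ∂_1 = 5 − 4 = 1, and the invariant factors of ∂_1 are all 1, so H_0 ≅ Z.
  H_1: rank ker ∂_1 − rank ∂_2 = (9 − 4) − 5 = 0, and the invariant factors of ∂_2 are all 1, so H_1 ≅ 0.
  H_2: rank ker ∂_2 − rank ∂_3 = (6 − 5) − 0 = 1, and there is no ∂_3, so H_2 ≅ Z.

As a check, the Euler characteristic is 5 − 9 + 6 = 2, which agrees with 1 − 0 + 1 = 2.
(K is a triangulation of the 2-sphere S^2.)

H_0 = Z,  H_1 = 0,  H_2 = Z.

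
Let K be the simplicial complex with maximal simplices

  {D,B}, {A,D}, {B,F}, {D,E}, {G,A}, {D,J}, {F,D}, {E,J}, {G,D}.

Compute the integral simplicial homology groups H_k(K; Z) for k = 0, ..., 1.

H_0 = Z,  H_1 = Z^3.

Take the total order A < B < D < E < F < G < J on the vertex set. Then K (dimension 1) consists of the simplices:

  0-simplices (7): A, B, D, E, F, G, J
  1-simplices (9): AD, AG, BD, BF, DE, DF, DG, DJ, EJ

giving chain groups C_0 ≅ Z^7, C_1 ≅ Z^9.

∂_1: C_1 → C_0 is given by ∂[p,q] = [q] − [p].
As a 7×9 matrix over Z this has rank 6, with invariant factors (1,1,1,1,1,1).

Computing H_k = (kernel of ∂_k) / (image of ∂_{k+1}):

  H_0: rank C_0 − rank ∂_1 = 7 − 6 = 1, and the invariant factors of ∂_1 are all 1, so H_0 ≅ Z.
  H_1: rank ker ∂_1 − rank ∂_2 = (9 − 6) − 0 = 3, and there is no ∂_2, so H_1 ≅ Z^3.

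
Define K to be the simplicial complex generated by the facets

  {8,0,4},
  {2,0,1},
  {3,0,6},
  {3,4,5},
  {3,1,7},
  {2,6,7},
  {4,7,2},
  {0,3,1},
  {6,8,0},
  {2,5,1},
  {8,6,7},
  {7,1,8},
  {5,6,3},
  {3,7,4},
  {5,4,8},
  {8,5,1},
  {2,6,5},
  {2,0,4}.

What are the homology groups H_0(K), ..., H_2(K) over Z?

H_0 = Z,  H_1 = Z^2,  H_2 = Z.

Fix the vertex order 0 < 1 < 2 < 3 < 4 < 5 < 6 < 7 < 8 and write every simplex with vertices in increasing order. Then dim K = 2 and the simplices of K are:

  0-simplices (9): [0], [1], [2], [3], [4], [5], [6], [7], [8]
  1-simplices (27): (27 of them)
  2-simplices (18): [0,1,2], [0,1,3], [0,2,4], [0,3,6], [0,4,8], [0,6,8], [1,2,5], [1,3,7], [1,5,8], [1,7,8], [2,4,7], [2,5,6], [2,6,7], [3,4,5], [3,4,7], [3,5,6], [4,5,8], [6,7,8]

giving chain groups C_0 ≅ Z^9, C_1 ≅ Z^27, C_2 ≅ Z^18.

The boundary map ∂_1: C_1 → C_0 maps an edge to its endpoints' difference, ∂[p,q] = q − p. For instance
  ∂[0,8] = [8] − [0].
The 9×27 boundary matrix has rank 8 and Smith normal form diag(1,1,1,1,1,1,1,1).

∂_2: C_2 → C_1 acts by ∂[p,q,r] = [q,r] − [p,r] + [p,q]. For instance
  ∂[1,5,8] = [5,8] − [1,8] + [1,5],
  ∂[2,6,7] = [6,7] − [2,7] + [2,6].
The resulting 27×18 matrix has rank 17, and its Smith normal form has invariant factors (1,1,1,1,1,1,1,1,1,1,1,1,1,1,1,1,1).

From H_k ≅ ker(∂_k) / im(∂_{k+1}) we obtain:

  H_0: rank C_0 − rank ∂_1 = 9 − 8 = 1, and the invariant factors of ∂_1 are all 1, so H_0 = Z.
  H_1: rank ker ∂_1 − rank ∂_2 = (27 − 8) − 17 = 2, and the invariant factors of ∂_2 are all 1, so H_1 = Z^2.
  H_2: rank ker ∂_2 − rank ∂_3 = (18 − 17) − 0 = 1, and there is no ∂_3, so H_2 = Z.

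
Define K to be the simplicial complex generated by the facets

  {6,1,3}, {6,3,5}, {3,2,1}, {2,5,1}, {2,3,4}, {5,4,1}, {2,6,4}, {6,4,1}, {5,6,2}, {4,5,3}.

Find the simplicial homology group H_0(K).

Order the vertices as 1 < 2 < 3 < 4 < 5 < 6. Listing each simplex with vertices in this order, K has dimension 2 with simplices:

  0-simplices (6): [1], [2], [3], [4], [5], [6]
  1-simplices (15): [1,2], [1,3], [1,4], [1,5], [1,6], [2,3], [2,4], [2,5], [2,6], [3,4], [3,5], [3,6], [4,5], [4,6], [5,6]
  2-simplices (10): [1,2,3], [1,2,5], [1,3,6], [1,4,5], [1,4,6], [2,3,4], [2,4,6], [2,5,6], [3,4,5], [3,5,6]

Hence C_0 ≅ Z^6, C_1 ≅ Z^15, C_2 ≅ Z^10.

Boundary ∂_1: C_1 → C_0 sends each edge [p,q] (with p < q) to q − p. For instance
  ∂[4,6] = [6] − [4].
As a 6×15 matrix over Z this has rank 5, with invariant factors (1,1,1,1,1).

Boundary ∂_2: C_2 → C_1 acts by ∂[p,q,r] = [q,r] − [p,r] + [p,q]. For instance
  ∂[1,2,5] = [2,5] − [1,5] + [1,2],
  ∂[1,4,6] = [4,6] − [1,6] + [1,4].
The resulting 15×10 matrix has rank 10, and its Smith normal form has invariant factors (1,1,1,1,1,1,1,1,1,2).

Computing H_k = (kernel of ∂_k) / (image of ∂_{k+1}):

  H_0: rank C_0 − rank ∂_1 = 6 − 5 = 1, and the invariant factors of ∂_1 are all 1, so H_0 ≅ Z.

H_0 ≅ Z.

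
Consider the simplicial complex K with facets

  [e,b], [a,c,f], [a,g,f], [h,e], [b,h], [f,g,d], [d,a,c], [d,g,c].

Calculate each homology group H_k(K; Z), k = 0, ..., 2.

Order the vertices as a < b < c < d < e < f < g < h. Listing each simplex with vertices in this order, K has dimension 2 with simplices:

  0-simplices (8): a, b, c, d, e, f, g, h
  1-simplices (13): ac, ad, af, ag, be, bh, cd, cf, cg, df, dg, eh, fg
  2-simplices (5): acd, acf, afg, cdg, dfg

so the chain groups are C_0 ≅ Z^8, C_1 ≅ Z^13, C_2 ≅ Z^5.

The boundary map ∂_1: C_1 → C_0 sends each edge [p,q] (with p < q) to q − p. For instance
  ∂fg = g − f.
This gives a 8×13 integer matrix of rank 6; reducing to Smith normal form yields diagonal entries (1,1,1,1,1,1).

∂_2: C_2 → C_1 sends each 2-simplex [p,q,r] to [q,r] − [p,r] + [p,q]. For instance
  ∂afg = fg − ag + af,
  ∂acf = cf − af + ac.
This gives a 13×5 integer matrix of rank 5; reducing to Smith normal form yields diagonal entries (1,1,1,1,1).

Now H_k = ker ∂_k / im ∂_{k+1}, so:

  H_0: rank C_0 − rank ∂_1 = 8 − 6 = 2, and the invariant factors of ∂_1 are all 1, so H_0 ≅ Z^2.
  H_1: rank ker ∂_1 − rank ∂_2 = (13 − 6) − 5 = 2, and the invariant factors of ∂_2 are all 1, so H_1 ≅ Z^2.
  H_2: rank ker ∂_2 − rank ∂_3 = (5 − 5) − 0 = 0, and there is no ∂_3, so H_2 ≅ 0.

As a check, the Euler characteristic is 8 − 13 + 5 = 0, which agrees with 2 − 2 + 0 = 0.
(K is a triangulation of the disjoint union of the circle S^1 and the Möbius band.)

H_0 ≅ Z^2,  H_1 ≅ Z^2,  H_2 = 0.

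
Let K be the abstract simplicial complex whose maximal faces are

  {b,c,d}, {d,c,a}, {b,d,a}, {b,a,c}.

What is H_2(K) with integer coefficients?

H_2 ≅ Z.

Fix the vertex order a < b < c < d and write every simplex with vertices in increasing order. Then dim K = 2 and the simplices of K are:

  0-simplices (4): a, b, c, d
  1-simplices (6): ab, ac, ad, bc, bd, cd
  2-simplices (4): abc, abd, acd, bcd

so the chain groups are C_0 ≅ Z^4, C_1 ≅ Z^6, C_2 ≅ Z^4.

Boundary ∂_1: C_1 → C_0 sends each edge [p,q] (with p < q) to q − p.
As a 4×6 matrix over Z this has rank 3, with invariant factors (1,1,1).

The boundary map ∂_2: C_2 → C_1 sends each 2-simplex [p,q,r] to [q,r] − [p,r] + [p,q]. For instance
  ∂abd = bd − ad + ab,
  ∂bcd = cd − bd + bc.
The resulting 6×4 matrix has rank 3, and its Smith normal form has invariant factors (1,1,1).

From H_k ≅ ker(∂_k) / im(∂_{k+1}) we obtain:

  H_2: rank ker ∂_2 − rank ∂_3 = (4 − 3) − 0 = 1, and there is no ∂_3, so H_2 = Z.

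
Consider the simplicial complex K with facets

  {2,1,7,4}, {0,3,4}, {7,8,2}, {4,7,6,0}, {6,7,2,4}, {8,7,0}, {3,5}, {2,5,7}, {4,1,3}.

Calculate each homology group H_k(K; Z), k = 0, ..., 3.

Order the vertices as 0 < 1 < 2 < 3 < 4 < 5 < 6 < 7 < 8. Listing each simplex with vertices in this order, K has dimension 3 with simplices:

  0-simplices (9): [0], [1], [2], [3], [4], [5], [6], [7], [8]
  1-simplices (21): [0,3], [0,4], [0,6], [0,7], [0,8], [1,2], [1,3], [1,4], [1,7], [2,4], [2,5], [2,6], [2,7], [2,8], [3,4], [3,5], [4,6], [4,7], [5,7], [6,7], [7,8]
  2-simplices (15): [0,3,4], [0,4,6], [0,4,7], [0,6,7], [0,7,8], [1,2,4], [1,2,7], [1,3,4], [1,4,7], [2,4,6], [2,4,7], [2,5,7], [2,6,7], [2,7,8], [4,6,7]
  3-simplices (3): [0,4,6,7], [1,2,4,7], [2,4,6,7]

Hence C_0 ≅ Z^9, C_1 ≅ Z^21, C_2 ≅ Z^15, C_3 ≅ Z^3.

∂_1: C_1 → C_0 is given by ∂[p,q] = [q] − [p]. For instance
  ∂[0,4] = [4] − [0].
This gives a 9×21 integer matrix of rank 8; reducing to Smith normal form yields diagonal entries (1,1,1,1,1,1,1,1).

The boundary map ∂_2: C_2 → C_1 sends each 2-simplex [p,q,r] to [q,r] − [p,r] + [p,q]. For instance
  ∂[2,6,7] = [6,7] − [2,7] + [2,6],
  ∂[1,2,4] = [2,4] − [1,4] + [1,2].
This gives a 21×15 integer matrix of rank 12; reducing to Smith normal form yields diagonal entries (1,1,1,1,1,1,1,1,1,1,1,1).

∂_3: C_3 → C_2 sends each 3-simplex σ to the alternating sum Σ_i (−1)^i (σ with its i-th vertex removed). For instance
  ∂[0,4,6,7] = [4,6,7] − [0,6,7] + [0,4,7] − [0,4,6],
  ∂[1,2,4,7] = [2,4,7] − [1,4,7] + [1,2,7] − [1,2,4].
The 15×3 boundary matrix has rank 3 and Smith normal form diag(1,1,1).

Reading off H_k = ker ∂_k / im ∂_{k+1}:

  H_0: rank C_0 − rank ∂_1 = 9 − 8 = 1, and the invariant factors of ∂_1 are all 1, so H_0 = Z.
  H_1: rank ker ∂_1 − rank ∂_2 = (21 − 8) − 12 = 1, and the invariant factors of ∂_2 are all 1, so H_1 = Z.
  H_2: rank ker ∂_2 − rank ∂_3 = (15 − 12) − 3 = 0, and the invariant factors of ∂_3 are all 1, so H_2 = 0.
  H_3: rank ker ∂_3 − rank ∂_4 = (3 − 3) − 0 = 0, and there is no ∂_4, so H_3 = 0.

As a check, the Euler characteristic is 9 − 21 + 15 − 3 = 0, which agrees with 1 − 1 + 0 − 0 = 0.

H_0 = Z,  H_1 = Z,  H_2 = 0,  H_3 = 0.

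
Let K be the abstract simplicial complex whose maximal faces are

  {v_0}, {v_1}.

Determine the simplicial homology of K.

H_0 = Z^2.

Fix the vertex order v_0 < v_1 and write every simplex with vertices in increasing order. Then dim K = 0 and the simplices of K are:

  0-simplices (2): [v_0], [v_1]

so the chain groups are C_0 ≅ Z^2.

Reading off H_k = ker ∂_k / im ∂_{k+1}:

  H_0: rank C_0 − rank ∂_1 = 2 − 0 = 2, and there is no ∂_1, so H_0 ≅ Z^2.

(K is a triangulation of a set of 2 points.)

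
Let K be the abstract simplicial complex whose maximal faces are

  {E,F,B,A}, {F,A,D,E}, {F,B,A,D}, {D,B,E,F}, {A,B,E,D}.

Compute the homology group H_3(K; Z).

K has 5 vertices, 10 edges, 10 triangles, 5 3-simplices.
rank ∂_3 = 4, rank ∂_4 = 0 ⇒ b_3 = 5 − 4 − 0 = 1. So H_3 = Z.

H_3 = Z.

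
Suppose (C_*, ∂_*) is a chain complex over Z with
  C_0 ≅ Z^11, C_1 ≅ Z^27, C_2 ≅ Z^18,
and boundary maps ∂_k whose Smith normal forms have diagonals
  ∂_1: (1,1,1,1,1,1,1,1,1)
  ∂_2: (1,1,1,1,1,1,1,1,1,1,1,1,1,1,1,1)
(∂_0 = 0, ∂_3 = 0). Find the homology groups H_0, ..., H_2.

H_0 ≅ Z^2,  H_1 ≅ Z^2,  H_2 ≅ Z^2.

H_0: b_0 = 11 − 0 − 9 = 2; torsion from ∂_1 factors > 1: none. So H_0 ≅ Z^2.
H_1: b_1 = 27 − 9 − 16 = 2; torsion from ∂_2 factors > 1: none. So H_1 ≅ Z^2.
H_2: b_2 = 18 − 16 − 0 = 2; torsion from ∂_3 factors > 1: none. So H_2 ≅ Z^2.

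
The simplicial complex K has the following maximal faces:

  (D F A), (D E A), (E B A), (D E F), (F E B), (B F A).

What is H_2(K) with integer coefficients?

Take the total order A < B < D < E < F on the vertex set. Then K (dimension 2) consists of the simplices:

  0-simplices (5): A, B, D, E, F
  1-simplices (9): AB, AD, AE, AF, BE, BF, DE, DF, EF
  2-simplices (6): ABE, ABF, ADE, ADF, BEF, DEF

Hence C_0 ≅ Z^5, C_1 ≅ Z^9, C_2 ≅ Z^6.

The boundary map ∂_1: C_1 → C_0 is given by ∂[p,q] = [q] − [p]. For instance
  ∂BF = F − B.
As a 5×9 matrix over Z this has rank 4, with invariant factors (1,1,1,1).

∂_2: C_2 → C_1 sends each 2-simplex [p,q,r] to [q,r] − [p,r] + [p,q]. For instance
  ∂ADE = DE − AE + AD,
  ∂ABE = BE − AE + AB.
The 9×6 boundary matrix has rank 5 and Smith normal form diag(1,1,1,1,1).

Computing H_k = (kernel of ∂_k) / (image of ∂_{k+1}):

  H_2: rank ker ∂_2 − rank ∂_3 = (6 − 5) − 0 = 1, and there is no ∂_3, so H_2 ≅ Z.

(K is a triangulation of the 2-sphere S^2.)

H_2 = Z.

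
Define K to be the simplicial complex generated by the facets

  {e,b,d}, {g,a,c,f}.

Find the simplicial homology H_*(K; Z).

Order the vertices as a < b < c < d < e < f < g. Listing each simplex with vertices in this order, K has dimension 3 with simplices:

  0-simplices (7): a, b, c, d, e, f, g
  1-simplices (9): ac, af, ag, bd, be, cf, cg, de, fg
  2-simplices (5): acf, acg, afg, bde, cfg
  3-simplices (1): acfg

so the chain groups are C_0 ≅ Z^7, C_1 ≅ Z^9, C_2 ≅ Z^5, C_3 ≅ Z^1.

∂_1: C_1 → C_0 sends each edge [p,q] (with p < q) to q − p. For instance
  ∂cg = g − c.
As a 7×9 matrix over Z this has rank 5, with invariant factors (1,1,1,1,1).

∂_2: C_2 → C_1 acts by ∂[p,q,r] = [q,r] − [p,r] + [p,q]. For instance
  ∂acg = cg − ag + ac,
  ∂cfg = fg − cg + cf.
As a 9×5 matrix over Z this has rank 4, with invariant factors (1,1,1,1).

∂_3: C_3 → C_2 sends each 3-simplex σ to the alternating sum Σ_i (−1)^i (σ with its i-th vertex removed). For instance
  ∂acfg = cfg − afg + acg − acf.
The 5×1 boundary matrix has rank 1 and Smith normal form diag(1).

Reading off H_k = ker ∂_k / im ∂_{k+1}:

  H_0: rank C_0 − rank ∂_1 = 7 − 5 = 2, and the invariant factors of ∂_1 are all 1, so H_0 = Z^2.
  H_1: rank ker ∂_1 − rank ∂_2 = (9 − 5) − 4 = 0, and the invariant factors of ∂_2 are all 1, so H_1 = 0.
  H_2: rank ker ∂_2 − rank ∂_3 = (5 − 4) − 1 = 0, and the invariant factors of ∂_3 are all 1, so H_2 = 0.
  H_3: rank ker ∂_3 − rank ∂_4 = (1 − 1) − 0 = 0, and there is no ∂_4, so H_3 = 0.

H_0 = Z^2,  H_1 = 0,  H_2 = 0,  H_3 = 0.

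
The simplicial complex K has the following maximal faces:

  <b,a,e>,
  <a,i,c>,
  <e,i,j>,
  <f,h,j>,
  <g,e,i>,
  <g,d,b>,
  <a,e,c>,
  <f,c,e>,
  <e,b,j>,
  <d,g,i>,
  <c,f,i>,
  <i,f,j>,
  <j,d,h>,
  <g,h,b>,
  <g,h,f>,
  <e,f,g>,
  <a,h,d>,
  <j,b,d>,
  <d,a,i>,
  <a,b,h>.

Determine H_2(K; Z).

H_2 = 0.

Order the vertices as a < b < c < d < e < f < g < h < i < j. Listing each simplex with vertices in this order, K has dimension 2 with simplices:

  0-simplices (10): a, b, c, d, e, f, g, h, i, j
  1-simplices (30): ab, ac, ad, ae, ah, ai, bd, be, bg, bh, bj, ce, cf, ci, dg, dh, di, dj, ef, eg, ei, ej, fg, fh, fi, fj, gh, gi, hj, ij
  2-simplices (20): abe, abh, ace, aci, adh, adi, bdg, bdj, bej, bgh, cef, cfi, dgi, dhj, efg, egi, eij, fgh, fhj, fij

Hence C_0 ≅ Z^10, C_1 ≅ Z^30, C_2 ≅ Z^20.

Boundary ∂_1: C_1 → C_0 maps an edge to its endpoints' difference, ∂[p,q] = q − p. For instance
  ∂di = i − d.
The resulting 10×30 matrix has rank 9, and its Smith normal form has invariant factors (1,1,1,1,1,1,1,1,1).

The boundary map ∂_2: C_2 → C_1 sends each 2-simplex [p,q,r] to [q,r] − [p,r] + [p,q]. For instance
  ∂eij = ij − ej + ei,
  ∂bgh = gh − bh + bg.
The resulting 30×20 matrix has rank 20, and its Smith normal form has invariant factors (1,1,1,1,1,1,1,1,1,1,1,1,1,1,1,1,1,1,1,2).

Computing H_k = (kernel of ∂_k) / (image of ∂_{k+1}):

  H_2: rank ker ∂_2 − rank ∂_3 = (20 − 20) − 0 = 0, and there is no ∂_3, so H_2 ≅ 0.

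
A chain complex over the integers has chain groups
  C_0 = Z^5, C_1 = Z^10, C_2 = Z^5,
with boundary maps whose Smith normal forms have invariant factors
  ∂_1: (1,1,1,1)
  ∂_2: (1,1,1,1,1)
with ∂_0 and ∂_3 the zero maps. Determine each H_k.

H_0: b_0 = 5 − 0 − 4 = 1; torsion from ∂_1 factors > 1: none. So H_0 ≅ Z.
H_1: b_1 = 10 − 4 − 5 = 1; torsion from ∂_2 factors > 1: none. So H_1 ≅ Z.
H_2: b_2 = 5 − 5 − 0 = 0; torsion from ∂_3 factors > 1: none. So H_2 ≅ 0.

H_0 ≅ Z,  H_1 ≅ Z,  H_2 = 0.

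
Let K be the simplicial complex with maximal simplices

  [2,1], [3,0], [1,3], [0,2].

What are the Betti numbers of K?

b_0 = 1, b_1 = 1.

Fix the vertex order 0 < 1 < 2 < 3 and write every simplex with vertices in increasing order. Then dim K = 1 and the simplices of K are:

  0-simplices (4): [0], [1], [2], [3]
  1-simplices (4): [0,2], [0,3], [1,2], [1,3]

Hence C_0 ≅ Z^4, C_1 ≅ Z^4.

Boundary ∂_1: C_1 → C_0 is given by ∂[p,q] = [q] − [p].
The 4×4 boundary matrix has rank 3 and Smith normal form diag(1,1,1).

Reading off H_k = ker ∂_k / im ∂_{k+1}:

  H_0: rank C_0 − rank ∂_1 = 4 − 3 = 1, and the invariant factors of ∂_1 are all 1, so H_0 = Z.
  H_1: rank ker ∂_1 − rank ∂_2 = (4 − 3) − 0 = 1, and there is no ∂_2, so H_1 = Z.

Hence the Betti numbers are b_0 = 1, b_1 = 1.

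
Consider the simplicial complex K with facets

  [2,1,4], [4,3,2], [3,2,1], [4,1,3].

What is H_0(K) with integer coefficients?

H_0 = Z.

Fix the vertex order 1 < 2 < 3 < 4 and write every simplex with vertices in increasing order. Then dim K = 2 and the simplices of K are:

  0-simplices (4): [1], [2], [3], [4]
  1-simplices (6): [1,2], [1,3], [1,4], [2,3], [2,4], [3,4]
  2-simplices (4): [1,2,3], [1,2,4], [1,3,4], [2,3,4]

Hence C_0 ≅ Z^4, C_1 ≅ Z^6, C_2 ≅ Z^4.

Boundary ∂_1: C_1 → C_0 maps an edge to its endpoints' difference, ∂[p,q] = q − p.
As a 4×6 matrix over Z this has rank 3, with invariant factors (1,1,1).

∂_2: C_2 → C_1 maps a triangle to the signed sum of its edges. For instance
  ∂[1,2,4] = [2,4] − [1,4] + [1,2],
  ∂[1,3,4] = [3,4] − [1,4] + [1,3].
The 6×4 boundary matrix has rank 3 and Smith normal form diag(1,1,1).

Computing H_k = (kernel of ∂_k) / (image of ∂_{k+1}):

  H_0: rank C_0 − rank ∂_1 = 4 − 3 = 1, and the invariant factors of ∂_1 are all 1, so H_0 = Z.

(K is a triangulation of the 2-sphere S^2.)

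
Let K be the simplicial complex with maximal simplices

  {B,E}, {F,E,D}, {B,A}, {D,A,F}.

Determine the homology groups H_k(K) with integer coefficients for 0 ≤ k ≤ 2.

Order the vertices as A < B < D < E < F. Listing each simplex with vertices in this order, K has dimension 2 with simplices:

  0-simplices (5): A, B, D, E, F
  1-simplices (7): AB, AD, AF, BE, DE, DF, EF
  2-simplices (2): ADF, DEF

giving chain groups C_0 ≅ Z^5, C_1 ≅ Z^7, C_2 ≅ Z^2.

The boundary map ∂_1: C_1 → C_0 maps an edge to its endpoints' difference, ∂[p,q] = q − p. For instance
  ∂EF = F − E.
The 5×7 boundary matrix has rank 4 and Smith normal form diag(1,1,1,1).

∂_2: C_2 → C_1 acts by ∂[p,q,r] = [q,r] − [p,r] + [p,q]. For instance
  ∂DEF = EF − DF + DE,
  ∂ADF = DF − AF + AD.
The resulting 7×2 matrix has rank 2, and its Smith normal form has invariant factors (1,1).

Now H_k = ker ∂_k / im ∂_{k+1}, so:

  H_0: rank C_0 − rank ∂_1 = 5 − 4 = 1, and the invariant factors of ∂_1 are all 1, so H_0 = Z.
  H_1: rank ker ∂_1 − rank ∂_2 = (7 − 4) − 2 = 1, and the invariant factors of ∂_2 are all 1, so H_1 = Z.
  H_2: rank ker ∂_2 − rank ∂_3 = (2 − 2) − 0 = 0, and there is no ∂_3, so H_2 = 0.

H_0 ≅ Z,  H_1 ≅ Z,  H_2 = 0.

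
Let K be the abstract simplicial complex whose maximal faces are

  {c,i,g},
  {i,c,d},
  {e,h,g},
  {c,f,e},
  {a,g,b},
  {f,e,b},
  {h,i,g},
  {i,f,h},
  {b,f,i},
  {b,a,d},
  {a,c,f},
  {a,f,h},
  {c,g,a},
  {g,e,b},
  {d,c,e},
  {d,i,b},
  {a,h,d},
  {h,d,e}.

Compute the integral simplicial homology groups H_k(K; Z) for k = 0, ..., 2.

H_0 ≅ Z,  H_1 ≅ Z^2,  H_2 ≅ Z.

Take the total order a < b < c < d < e < f < g < h < i on the vertex set. Then K (dimension 2) consists of the simplices:

  0-simplices (9): a, b, c, d, e, f, g, h, i
  1-simplices (27): ab, ac, ad, af, ag, ah, bd, be, bf, bg, bi, cd, ce, cf, cg, ci, de, dh, di, ef, eg, eh, fh, fi, gh, gi, hi
  2-simplices (18): abd, abg, acf, acg, adh, afh, bdi, bef, beg, bfi, cde, cdi, cef, cgi, deh, egh, fhi, ghi

so the chain groups are C_0 ≅ Z^9, C_1 ≅ Z^27, C_2 ≅ Z^18.

Boundary ∂_1: C_1 → C_0 is given by ∂[p,q] = [q] − [p]. For instance
  ∂eg = g − e.
The 9×27 boundary matrix has rank 8 and Smith normal form diag(1,1,1,1,1,1,1,1).

Boundary ∂_2: C_2 → C_1 acts by ∂[p,q,r] = [q,r] − [p,r] + [p,q]. For instance
  ∂bef = ef − bf + be,
  ∂fhi = hi − fi + fh.
As a 27×18 matrix over Z this has rank 17, with invariant factors (1,1,1,1,1,1,1,1,1,1,1,1,1,1,1,1,1).

Reading off H_k = ker ∂_k / im ∂_{k+1}:

  H_0: rank C_0 − rank ∂_1 = 9 − 8 = 1, and the invariant factors of ∂_1 are all 1, so H_0 = Z.
  H_1: rank ker ∂_1 − rank ∂_2 = (27 − 8) − 17 = 2, and the invariant factors of ∂_2 are all 1, so H_1 = Z^2.
  H_2: rank ker ∂_2 − rank ∂_3 = (18 − 17) − 0 = 1, and there is no ∂_3, so H_2 = Z.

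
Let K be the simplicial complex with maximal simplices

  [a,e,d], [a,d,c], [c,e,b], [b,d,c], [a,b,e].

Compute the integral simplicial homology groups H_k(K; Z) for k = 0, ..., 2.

We work with the vertex ordering a < b < c < d < e. The simplices of K, each written with vertices in increasing order, are:

  0-simplices (5): a, b, c, d, e
  1-simplices (10): ab, ac, ad, ae, bc, bd, be, cd, ce, de
  2-simplices (5): abe, acd, ade, bcd, bce

Hence C_0 ≅ Z^5, C_1 ≅ Z^10, C_2 ≅ Z^5.

∂_1: C_1 → C_0 sends each edge [p,q] (with p < q) to q − p. For instance
  ∂bd = d − b.
As a 5×10 matrix over Z this has rank 4, with invariant factors (1,1,1,1).

The boundary map ∂_2: C_2 → C_1 acts by ∂[p,q,r] = [q,r] − [p,r] + [p,q]. For instance
  ∂bce = ce − be + bc,
  ∂bcd = cd − bd + bc.
As a 10×5 matrix over Z this has rank 5, with invariant factors (1,1,1,1,1).

Reading off H_k = ker ∂_k / im ∂_{k+1}:

  H_0: rank C_0 − rank ∂_1 = 5 − 4 = 1, and the invariant factors of ∂_1 are all 1, so H_0 = Z.
  H_1: rank ker ∂_1 − rank ∂_2 = (10 − 4) − 5 = 1, and the invariant factors of ∂_2 are all 1, so H_1 = Z.
  H_2: rank ker ∂_2 − rank ∂_3 = (5 − 5) − 0 = 0, and there is no ∂_3, so H_2 = 0.

H_0 = Z,  H_1 = Z,  H_2 = 0.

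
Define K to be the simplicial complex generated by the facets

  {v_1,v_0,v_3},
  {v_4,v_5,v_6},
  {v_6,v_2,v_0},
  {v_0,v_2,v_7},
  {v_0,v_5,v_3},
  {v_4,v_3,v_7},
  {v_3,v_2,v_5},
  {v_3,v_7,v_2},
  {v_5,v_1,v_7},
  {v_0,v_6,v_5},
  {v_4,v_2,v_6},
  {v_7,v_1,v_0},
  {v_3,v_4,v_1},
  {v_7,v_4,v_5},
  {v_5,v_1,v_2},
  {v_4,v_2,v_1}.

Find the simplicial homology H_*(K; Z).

H_0 = Z,  H_1 = Z^2,  H_2 = Z.

Fix the vertex order v_0 < v_1 < v_2 < v_3 < v_4 < v_5 < v_6 < v_7 and write every simplex with vertices in increasing order. Then dim K = 2 and the simplices of K are:

  0-simplices (8): [v_0], [v_1], [v_2], [v_3], [v_4], [v_5], [v_6], [v_7]
  1-simplices (24): (24 of them)
  2-simplices (16): (16 of them)

giving chain groups C_0 ≅ Z^8, C_1 ≅ Z^24, C_2 ≅ Z^16.

Boundary ∂_1: C_1 → C_0 is given by ∂[p,q] = [q] − [p]. For instance
  ∂[v_1,v_7] = [v_7] − [v_1].
As a 8×24 matrix over Z this has rank 7, with invariant factors (1,1,1,1,1,1,1).

Boundary ∂_2: C_2 → C_1 sends each 2-simplex [p,q,r] to [q,r] − [p,r] + [p,q]. For instance
  ∂[v_2,v_3,v_7] = [v_3,v_7] − [v_2,v_7] + [v_2,v_3],
  ∂[v_2,v_4,v_6] = [v_4,v_6] − [v_2,v_6] + [v_2,v_4].
The 24×16 boundary matrix has rank 15 and Smith normal form diag(1,1,1,1,1,1,1,1,1,1,1,1,1,1,1).

Reading off H_k = ker ∂_k / im ∂_{k+1}:

  H_0: rank C_0 − rank ∂_1 = 8 − 7 = 1, and the invariant factors of ∂_1 are all 1, so H_0 ≅ Z.
  H_1: rank ker ∂_1 − rank ∂_2 = (24 − 7) − 15 = 2, and the invariant factors of ∂_2 are all 1, so H_1 ≅ Z^2.
  H_2: rank ker ∂_2 − rank ∂_3 = (16 − 15) − 0 = 1, and there is no ∂_3, so H_2 ≅ Z.

As a check, the Euler characteristic is 8 − 24 + 16 = 0, which agrees with 1 − 2 + 1 = 0.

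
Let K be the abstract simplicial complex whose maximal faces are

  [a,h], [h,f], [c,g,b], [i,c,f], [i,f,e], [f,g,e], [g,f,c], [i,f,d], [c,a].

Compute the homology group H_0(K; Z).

H_0 ≅ Z.

Fix the vertex order a < b < c < d < e < f < g < h < i and write every simplex with vertices in increasing order. Then dim K = 2 and the simplices of K are:

  0-simplices (9): a, b, c, d, e, f, g, h, i
  1-simplices (15): ac, ah, bc, bg, cf, cg, ci, df, di, ef, eg, ei, fg, fh, fi
  2-simplices (6): bcg, cfg, cfi, dfi, efg, efi

Hence C_0 ≅ Z^9, C_1 ≅ Z^15, C_2 ≅ Z^6.

Boundary ∂_1: C_1 → C_0 is given by ∂[p,q] = [q] − [p]. For instance
  ∂fi = i − f.
The 9×15 boundary matrix has rank 8 and Smith normal form diag(1,1,1,1,1,1,1,1).

The boundary map ∂_2: C_2 → C_1 maps a triangle to the signed sum of its edges. For instance
  ∂efi = fi − ei + ef,
  ∂cfi = fi − ci + cf.
As a 15×6 matrix over Z this has rank 6, with invariant factors (1,1,1,1,1,1).

Computing H_k = (kernel of ∂_k) / (image of ∂_{k+1}):

  H_0: rank C_0 − rank ∂_1 = 9 − 8 = 1, and the invariant factors of ∂_1 are all 1, so H_0 ≅ Z.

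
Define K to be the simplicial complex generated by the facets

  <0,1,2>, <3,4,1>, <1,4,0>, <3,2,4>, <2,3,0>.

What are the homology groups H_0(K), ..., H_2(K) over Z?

H_0 ≅ Z,  H_1 ≅ Z,  H_2 = 0.

K has 5 vertices, 10 edges, 5 triangles.
rank ∂_0 = 0, rank ∂_1 = 4 ⇒ b_0 = 5 − 0 − 4 = 1; all invariant factors of ∂_1 are 1 so no torsion. So H_0 ≅ Z.
rank ∂_1 = 4, rank ∂_2 = 5 ⇒ b_1 = 10 − 4 − 5 = 1; all invariant factors of ∂_2 are 1 so no torsion. So H_1 ≅ Z.
rank ∂_2 = 5, rank ∂_3 = 0 ⇒ b_2 = 5 − 5 − 0 = 0. So H_2 ≅ 0.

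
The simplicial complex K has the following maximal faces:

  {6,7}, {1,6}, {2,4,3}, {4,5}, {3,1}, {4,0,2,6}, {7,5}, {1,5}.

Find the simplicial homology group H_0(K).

H_0 ≅ Z.

We work with the vertex ordering 0 < 1 < 2 < 3 < 4 < 5 < 6 < 7. The simplices of K, each written with vertices in increasing order, are:

  0-simplices (8): [0], [1], [2], [3], [4], [5], [6], [7]
  1-simplices (14): [0,2], [0,4], [0,6], [1,3], [1,5], [1,6], [2,3], [2,4], [2,6], [3,4], [4,5], [4,6], [5,7], [6,7]
  2-simplices (5): [0,2,4], [0,2,6], [0,4,6], [2,3,4], [2,4,6]
  3-simplices (1): [0,2,4,6]

giving chain groups C_0 ≅ Z^8, C_1 ≅ Z^14, C_2 ≅ Z^5, C_3 ≅ Z^1.

The boundary map ∂_1: C_1 → C_0 sends each edge [p,q] (with p < q) to q − p. For instance
  ∂[0,4] = [4] − [0].
This gives a 8×14 integer matrix of rank 7; reducing to Smith normal form yields diagonal entries (1,1,1,1,1,1,1).

∂_2: C_2 → C_1 acts by ∂[p,q,r] = [q,r] − [p,r] + [p,q]. For instance
  ∂[2,3,4] = [3,4] − [2,4] + [2,3],
  ∂[0,4,6] = [4,6] − [0,6] + [0,4].
The resulting 14×5 matrix has rank 4, and its Smith normal form has invariant factors (1,1,1,1).

Boundary ∂_3: C_3 → C_2 sends each 3-simplex σ to the alternating sum Σ_i (−1)^i (σ with its i-th vertex removed). For instance
  ∂[0,2,4,6] = [2,4,6] − [0,4,6] + [0,2,6] − [0,2,4].
This gives a 5×1 integer matrix of rank 1; reducing to Smith normal form yields diagonal entries (1).

Reading off H_k = ker ∂_k / im ∂_{k+1}:

  H_0: rank C_0 − rank ∂_1 = 8 − 7 = 1, and the invariant factors of ∂_1 are all 1, so H_0 = Z.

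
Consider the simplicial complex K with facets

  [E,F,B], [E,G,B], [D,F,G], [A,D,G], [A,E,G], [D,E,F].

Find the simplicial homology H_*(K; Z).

Take the total order A < B < D < E < F < G on the vertex set. Then K (dimension 2) consists of the simplices:

  0-simplices (6): A, B, D, E, F, G
  1-simplices (12): AD, AE, AG, BE, BF, BG, DE, DF, DG, EF, EG, FG
  2-simplices (6): ADG, AEG, BEF, BEG, DEF, DFG

so the chain groups are C_0 ≅ Z^6, C_1 ≅ Z^12, C_2 ≅ Z^6.

Boundary ∂_1: C_1 → C_0 sends each edge [p,q] (with p < q) to q − p.
This gives a 6×12 integer matrix of rank 5; reducing to Smith normal form yields diagonal entries (1,1,1,1,1).

∂_2: C_2 → C_1 sends each 2-simplex [p,q,r] to [q,r] − [p,r] + [p,q]. For instance
  ∂DFG = FG − DG + DF,
  ∂DEF = EF − DF + DE.
The 12×6 boundary matrix has rank 6 and Smith normal form diag(1,1,1,1,1,1).

From H_k ≅ ker(∂_k) / im(∂_{k+1}) we obtain:

  H_0: rank C_0 − rank ∂_1 = 6 − 5 = 1, and the invariant factors of ∂_1 are all 1, so H_0 = Z.
  H_1: rank ker ∂_1 − rank ∂_2 = (12 − 5) − 6 = 1, and the invariant factors of ∂_2 are all 1, so H_1 = Z.
  H_2: rank ker ∂_2 − rank ∂_3 = (6 − 6) − 0 = 0, and there is no ∂_3, so H_2 = 0.

As a check, the Euler characteristic is 6 − 12 + 6 = 0, which agrees with 1 − 1 + 0 = 0.

H_0 = Z,  H_1 = Z,  H_2 = 0.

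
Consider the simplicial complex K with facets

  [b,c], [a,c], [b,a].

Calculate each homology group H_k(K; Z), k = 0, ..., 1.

Order the vertices as a < b < c. Listing each simplex with vertices in this order, K has dimension 1 with simplices:

  0-simplices (3): a, b, c
  1-simplices (3): ab, ac, bc

giving chain groups C_0 ≅ Z^3, C_1 ≅ Z^3.

The boundary map ∂_1: C_1 → C_0 sends each edge [p,q] (with p < q) to q − p. For instance
  ∂ab = b − a.
The resulting 3×3 matrix has rank 2, and its Smith normal form has invariant factors (1,1).

Reading off H_k = ker ∂_k / im ∂_{k+1}:

  H_0: rank C_0 − rank ∂_1 = 3 − 2 = 1, and the invariant factors of ∂_1 are all 1, so H_0 ≅ Z.
  H_1: rank ker ∂_1 − rank ∂_2 = (3 − 2) − 0 = 1, and there is no ∂_2, so H_1 ≅ Z.

As a check, the Euler characteristic is 3 − 3 = 0, which agrees with 1 − 1 = 0.

H_0 ≅ Z,  H_1 ≅ Z.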